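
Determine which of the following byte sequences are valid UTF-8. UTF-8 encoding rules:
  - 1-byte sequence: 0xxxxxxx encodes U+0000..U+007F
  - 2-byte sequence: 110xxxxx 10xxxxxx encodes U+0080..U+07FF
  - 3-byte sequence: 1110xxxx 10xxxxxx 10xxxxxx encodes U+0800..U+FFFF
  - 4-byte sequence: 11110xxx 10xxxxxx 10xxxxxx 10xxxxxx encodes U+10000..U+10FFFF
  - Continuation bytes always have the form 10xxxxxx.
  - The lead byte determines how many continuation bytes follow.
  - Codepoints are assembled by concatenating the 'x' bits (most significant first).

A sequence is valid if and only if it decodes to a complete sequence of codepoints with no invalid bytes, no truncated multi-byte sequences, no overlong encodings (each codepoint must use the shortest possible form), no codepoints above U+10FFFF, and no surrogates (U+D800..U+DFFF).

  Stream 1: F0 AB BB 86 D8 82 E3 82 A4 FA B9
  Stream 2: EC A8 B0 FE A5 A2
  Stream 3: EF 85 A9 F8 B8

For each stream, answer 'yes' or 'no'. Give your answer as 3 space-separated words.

Answer: no no no

Derivation:
Stream 1: error at byte offset 9. INVALID
Stream 2: error at byte offset 3. INVALID
Stream 3: error at byte offset 3. INVALID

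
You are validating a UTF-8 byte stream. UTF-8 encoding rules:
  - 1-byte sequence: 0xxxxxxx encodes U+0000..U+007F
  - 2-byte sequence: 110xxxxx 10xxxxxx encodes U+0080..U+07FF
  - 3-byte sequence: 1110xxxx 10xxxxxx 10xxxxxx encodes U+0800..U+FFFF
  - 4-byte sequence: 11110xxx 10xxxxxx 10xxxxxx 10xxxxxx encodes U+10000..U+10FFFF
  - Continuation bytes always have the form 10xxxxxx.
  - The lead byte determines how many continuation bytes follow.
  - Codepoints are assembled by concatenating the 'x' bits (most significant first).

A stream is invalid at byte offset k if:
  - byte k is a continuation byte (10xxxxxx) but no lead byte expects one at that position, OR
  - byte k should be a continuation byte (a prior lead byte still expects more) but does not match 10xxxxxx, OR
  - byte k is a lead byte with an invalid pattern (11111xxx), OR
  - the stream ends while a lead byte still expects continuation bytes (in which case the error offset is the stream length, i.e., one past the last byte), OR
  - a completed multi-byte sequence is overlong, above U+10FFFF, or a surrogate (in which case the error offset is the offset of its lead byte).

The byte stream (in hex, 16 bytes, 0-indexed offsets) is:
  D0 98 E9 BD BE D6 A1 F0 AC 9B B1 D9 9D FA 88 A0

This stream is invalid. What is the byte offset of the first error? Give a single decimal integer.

Byte[0]=D0: 2-byte lead, need 1 cont bytes. acc=0x10
Byte[1]=98: continuation. acc=(acc<<6)|0x18=0x418
Completed: cp=U+0418 (starts at byte 0)
Byte[2]=E9: 3-byte lead, need 2 cont bytes. acc=0x9
Byte[3]=BD: continuation. acc=(acc<<6)|0x3D=0x27D
Byte[4]=BE: continuation. acc=(acc<<6)|0x3E=0x9F7E
Completed: cp=U+9F7E (starts at byte 2)
Byte[5]=D6: 2-byte lead, need 1 cont bytes. acc=0x16
Byte[6]=A1: continuation. acc=(acc<<6)|0x21=0x5A1
Completed: cp=U+05A1 (starts at byte 5)
Byte[7]=F0: 4-byte lead, need 3 cont bytes. acc=0x0
Byte[8]=AC: continuation. acc=(acc<<6)|0x2C=0x2C
Byte[9]=9B: continuation. acc=(acc<<6)|0x1B=0xB1B
Byte[10]=B1: continuation. acc=(acc<<6)|0x31=0x2C6F1
Completed: cp=U+2C6F1 (starts at byte 7)
Byte[11]=D9: 2-byte lead, need 1 cont bytes. acc=0x19
Byte[12]=9D: continuation. acc=(acc<<6)|0x1D=0x65D
Completed: cp=U+065D (starts at byte 11)
Byte[13]=FA: INVALID lead byte (not 0xxx/110x/1110/11110)

Answer: 13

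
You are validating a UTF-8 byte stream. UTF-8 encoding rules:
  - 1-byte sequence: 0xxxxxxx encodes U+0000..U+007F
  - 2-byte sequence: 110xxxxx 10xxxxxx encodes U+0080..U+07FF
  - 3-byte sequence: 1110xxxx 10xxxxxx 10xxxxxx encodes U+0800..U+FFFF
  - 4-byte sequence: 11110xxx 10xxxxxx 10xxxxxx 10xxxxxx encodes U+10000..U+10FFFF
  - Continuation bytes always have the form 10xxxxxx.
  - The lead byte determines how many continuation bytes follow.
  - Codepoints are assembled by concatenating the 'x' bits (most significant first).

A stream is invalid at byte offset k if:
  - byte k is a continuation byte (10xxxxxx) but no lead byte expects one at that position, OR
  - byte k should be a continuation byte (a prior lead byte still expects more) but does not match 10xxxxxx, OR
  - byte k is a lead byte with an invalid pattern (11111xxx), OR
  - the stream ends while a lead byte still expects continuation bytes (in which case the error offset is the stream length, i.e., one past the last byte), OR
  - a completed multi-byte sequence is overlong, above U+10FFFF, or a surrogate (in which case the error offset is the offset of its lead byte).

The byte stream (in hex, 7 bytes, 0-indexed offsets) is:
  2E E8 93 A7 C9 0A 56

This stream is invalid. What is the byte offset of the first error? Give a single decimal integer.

Byte[0]=2E: 1-byte ASCII. cp=U+002E
Byte[1]=E8: 3-byte lead, need 2 cont bytes. acc=0x8
Byte[2]=93: continuation. acc=(acc<<6)|0x13=0x213
Byte[3]=A7: continuation. acc=(acc<<6)|0x27=0x84E7
Completed: cp=U+84E7 (starts at byte 1)
Byte[4]=C9: 2-byte lead, need 1 cont bytes. acc=0x9
Byte[5]=0A: expected 10xxxxxx continuation. INVALID

Answer: 5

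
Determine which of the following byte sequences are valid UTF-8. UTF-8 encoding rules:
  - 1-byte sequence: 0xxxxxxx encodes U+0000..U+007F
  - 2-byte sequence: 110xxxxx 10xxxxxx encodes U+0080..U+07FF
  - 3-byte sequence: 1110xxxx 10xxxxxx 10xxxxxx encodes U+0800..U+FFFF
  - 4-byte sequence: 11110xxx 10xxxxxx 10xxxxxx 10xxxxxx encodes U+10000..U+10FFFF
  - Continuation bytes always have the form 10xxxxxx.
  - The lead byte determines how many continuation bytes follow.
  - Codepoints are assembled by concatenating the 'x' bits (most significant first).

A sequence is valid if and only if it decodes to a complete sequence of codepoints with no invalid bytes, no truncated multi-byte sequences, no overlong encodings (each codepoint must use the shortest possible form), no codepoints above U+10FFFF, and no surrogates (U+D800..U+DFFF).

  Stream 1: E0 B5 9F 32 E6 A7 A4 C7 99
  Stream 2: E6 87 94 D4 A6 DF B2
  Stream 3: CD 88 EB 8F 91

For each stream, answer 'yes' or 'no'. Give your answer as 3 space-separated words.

Answer: yes yes yes

Derivation:
Stream 1: decodes cleanly. VALID
Stream 2: decodes cleanly. VALID
Stream 3: decodes cleanly. VALID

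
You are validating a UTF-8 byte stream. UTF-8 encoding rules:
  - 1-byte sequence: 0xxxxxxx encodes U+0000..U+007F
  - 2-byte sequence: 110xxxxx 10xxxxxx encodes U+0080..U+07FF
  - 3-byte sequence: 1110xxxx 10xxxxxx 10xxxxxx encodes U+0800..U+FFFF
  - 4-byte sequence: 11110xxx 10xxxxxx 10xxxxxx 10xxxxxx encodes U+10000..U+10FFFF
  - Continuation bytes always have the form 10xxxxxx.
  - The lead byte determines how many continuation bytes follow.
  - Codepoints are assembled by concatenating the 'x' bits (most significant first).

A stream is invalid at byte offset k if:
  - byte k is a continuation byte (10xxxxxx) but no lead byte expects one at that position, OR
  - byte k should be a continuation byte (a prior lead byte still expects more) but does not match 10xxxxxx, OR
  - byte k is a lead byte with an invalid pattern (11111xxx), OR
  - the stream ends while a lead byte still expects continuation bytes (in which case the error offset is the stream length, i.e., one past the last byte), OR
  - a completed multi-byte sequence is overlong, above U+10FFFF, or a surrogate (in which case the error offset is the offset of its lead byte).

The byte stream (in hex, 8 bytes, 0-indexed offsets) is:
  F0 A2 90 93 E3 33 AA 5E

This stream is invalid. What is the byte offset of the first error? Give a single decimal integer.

Answer: 5

Derivation:
Byte[0]=F0: 4-byte lead, need 3 cont bytes. acc=0x0
Byte[1]=A2: continuation. acc=(acc<<6)|0x22=0x22
Byte[2]=90: continuation. acc=(acc<<6)|0x10=0x890
Byte[3]=93: continuation. acc=(acc<<6)|0x13=0x22413
Completed: cp=U+22413 (starts at byte 0)
Byte[4]=E3: 3-byte lead, need 2 cont bytes. acc=0x3
Byte[5]=33: expected 10xxxxxx continuation. INVALID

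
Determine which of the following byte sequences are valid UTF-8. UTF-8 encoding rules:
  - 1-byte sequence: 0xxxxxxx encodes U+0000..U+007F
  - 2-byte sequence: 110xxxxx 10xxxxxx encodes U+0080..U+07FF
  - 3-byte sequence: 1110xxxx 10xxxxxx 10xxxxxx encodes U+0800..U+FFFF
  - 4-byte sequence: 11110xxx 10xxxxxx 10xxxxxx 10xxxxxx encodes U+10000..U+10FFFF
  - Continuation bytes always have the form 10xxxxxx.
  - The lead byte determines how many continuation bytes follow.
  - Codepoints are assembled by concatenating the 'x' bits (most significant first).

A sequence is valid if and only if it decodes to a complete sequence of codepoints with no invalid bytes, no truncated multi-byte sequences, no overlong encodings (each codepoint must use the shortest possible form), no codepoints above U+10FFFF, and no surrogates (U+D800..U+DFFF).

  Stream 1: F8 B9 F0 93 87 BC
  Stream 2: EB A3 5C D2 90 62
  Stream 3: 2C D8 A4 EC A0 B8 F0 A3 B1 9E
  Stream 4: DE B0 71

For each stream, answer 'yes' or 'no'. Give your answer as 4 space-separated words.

Stream 1: error at byte offset 0. INVALID
Stream 2: error at byte offset 2. INVALID
Stream 3: decodes cleanly. VALID
Stream 4: decodes cleanly. VALID

Answer: no no yes yes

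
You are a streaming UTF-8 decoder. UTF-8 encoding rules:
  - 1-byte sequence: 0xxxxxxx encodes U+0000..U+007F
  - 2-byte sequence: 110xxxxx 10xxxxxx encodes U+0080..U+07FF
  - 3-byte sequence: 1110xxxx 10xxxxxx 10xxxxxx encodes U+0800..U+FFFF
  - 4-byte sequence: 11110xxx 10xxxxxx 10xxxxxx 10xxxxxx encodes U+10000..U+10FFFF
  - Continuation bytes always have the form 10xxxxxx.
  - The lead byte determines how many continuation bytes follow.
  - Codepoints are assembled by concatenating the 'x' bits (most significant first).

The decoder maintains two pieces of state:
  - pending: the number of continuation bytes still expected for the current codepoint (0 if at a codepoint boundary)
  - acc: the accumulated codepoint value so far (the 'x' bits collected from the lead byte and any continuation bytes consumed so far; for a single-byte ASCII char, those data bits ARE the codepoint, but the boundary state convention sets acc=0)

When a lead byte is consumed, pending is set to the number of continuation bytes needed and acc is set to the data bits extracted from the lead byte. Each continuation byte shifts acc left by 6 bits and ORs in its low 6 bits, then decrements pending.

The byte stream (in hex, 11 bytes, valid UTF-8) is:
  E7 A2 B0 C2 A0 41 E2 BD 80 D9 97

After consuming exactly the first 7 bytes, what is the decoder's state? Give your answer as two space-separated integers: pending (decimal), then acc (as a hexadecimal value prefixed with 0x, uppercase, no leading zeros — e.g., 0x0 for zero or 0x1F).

Byte[0]=E7: 3-byte lead. pending=2, acc=0x7
Byte[1]=A2: continuation. acc=(acc<<6)|0x22=0x1E2, pending=1
Byte[2]=B0: continuation. acc=(acc<<6)|0x30=0x78B0, pending=0
Byte[3]=C2: 2-byte lead. pending=1, acc=0x2
Byte[4]=A0: continuation. acc=(acc<<6)|0x20=0xA0, pending=0
Byte[5]=41: 1-byte. pending=0, acc=0x0
Byte[6]=E2: 3-byte lead. pending=2, acc=0x2

Answer: 2 0x2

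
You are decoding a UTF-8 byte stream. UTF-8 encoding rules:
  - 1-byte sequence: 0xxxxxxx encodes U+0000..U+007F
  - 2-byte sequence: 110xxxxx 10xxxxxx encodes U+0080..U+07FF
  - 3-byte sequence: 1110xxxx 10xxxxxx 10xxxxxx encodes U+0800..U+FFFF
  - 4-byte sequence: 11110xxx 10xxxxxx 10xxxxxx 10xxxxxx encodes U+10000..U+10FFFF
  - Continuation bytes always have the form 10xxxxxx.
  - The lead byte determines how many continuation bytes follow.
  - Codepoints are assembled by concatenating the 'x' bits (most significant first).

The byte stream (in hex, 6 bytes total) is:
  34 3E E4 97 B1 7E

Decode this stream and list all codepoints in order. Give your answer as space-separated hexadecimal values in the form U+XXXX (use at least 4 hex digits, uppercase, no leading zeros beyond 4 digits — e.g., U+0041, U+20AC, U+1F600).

Byte[0]=34: 1-byte ASCII. cp=U+0034
Byte[1]=3E: 1-byte ASCII. cp=U+003E
Byte[2]=E4: 3-byte lead, need 2 cont bytes. acc=0x4
Byte[3]=97: continuation. acc=(acc<<6)|0x17=0x117
Byte[4]=B1: continuation. acc=(acc<<6)|0x31=0x45F1
Completed: cp=U+45F1 (starts at byte 2)
Byte[5]=7E: 1-byte ASCII. cp=U+007E

Answer: U+0034 U+003E U+45F1 U+007E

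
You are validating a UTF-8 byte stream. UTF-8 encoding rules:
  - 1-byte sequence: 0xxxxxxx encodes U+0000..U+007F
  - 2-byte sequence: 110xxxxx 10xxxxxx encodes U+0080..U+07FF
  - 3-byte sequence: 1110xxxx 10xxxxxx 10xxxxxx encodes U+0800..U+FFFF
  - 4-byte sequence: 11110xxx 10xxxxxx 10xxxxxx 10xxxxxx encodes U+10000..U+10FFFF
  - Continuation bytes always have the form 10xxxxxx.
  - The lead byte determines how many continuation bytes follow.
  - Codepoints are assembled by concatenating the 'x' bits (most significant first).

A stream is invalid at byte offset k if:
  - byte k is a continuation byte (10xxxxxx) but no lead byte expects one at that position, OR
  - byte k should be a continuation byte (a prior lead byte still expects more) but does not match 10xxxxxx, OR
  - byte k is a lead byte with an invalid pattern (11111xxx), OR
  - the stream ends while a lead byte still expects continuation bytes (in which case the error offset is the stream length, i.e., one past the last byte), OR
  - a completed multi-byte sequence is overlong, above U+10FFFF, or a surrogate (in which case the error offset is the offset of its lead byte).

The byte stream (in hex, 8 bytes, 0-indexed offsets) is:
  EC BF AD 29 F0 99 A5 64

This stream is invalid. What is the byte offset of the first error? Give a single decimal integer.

Byte[0]=EC: 3-byte lead, need 2 cont bytes. acc=0xC
Byte[1]=BF: continuation. acc=(acc<<6)|0x3F=0x33F
Byte[2]=AD: continuation. acc=(acc<<6)|0x2D=0xCFED
Completed: cp=U+CFED (starts at byte 0)
Byte[3]=29: 1-byte ASCII. cp=U+0029
Byte[4]=F0: 4-byte lead, need 3 cont bytes. acc=0x0
Byte[5]=99: continuation. acc=(acc<<6)|0x19=0x19
Byte[6]=A5: continuation. acc=(acc<<6)|0x25=0x665
Byte[7]=64: expected 10xxxxxx continuation. INVALID

Answer: 7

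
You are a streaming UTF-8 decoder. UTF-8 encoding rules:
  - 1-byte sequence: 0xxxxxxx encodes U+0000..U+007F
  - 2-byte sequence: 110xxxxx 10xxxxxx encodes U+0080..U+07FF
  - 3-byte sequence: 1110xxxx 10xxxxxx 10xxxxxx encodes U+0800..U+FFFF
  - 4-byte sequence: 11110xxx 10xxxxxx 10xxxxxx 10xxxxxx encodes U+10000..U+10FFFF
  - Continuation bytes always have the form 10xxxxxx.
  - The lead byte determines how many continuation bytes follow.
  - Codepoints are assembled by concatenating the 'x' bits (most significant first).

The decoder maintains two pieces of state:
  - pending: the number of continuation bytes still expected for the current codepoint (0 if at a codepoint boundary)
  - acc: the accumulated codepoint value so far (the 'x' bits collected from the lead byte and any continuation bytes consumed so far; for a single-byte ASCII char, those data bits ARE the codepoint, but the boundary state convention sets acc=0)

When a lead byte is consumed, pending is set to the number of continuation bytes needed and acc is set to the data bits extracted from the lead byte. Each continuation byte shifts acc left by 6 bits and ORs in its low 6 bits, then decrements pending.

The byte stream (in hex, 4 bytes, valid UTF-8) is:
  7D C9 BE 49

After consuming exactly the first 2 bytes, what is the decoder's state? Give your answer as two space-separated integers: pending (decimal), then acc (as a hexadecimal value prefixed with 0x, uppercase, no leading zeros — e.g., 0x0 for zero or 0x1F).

Byte[0]=7D: 1-byte. pending=0, acc=0x0
Byte[1]=C9: 2-byte lead. pending=1, acc=0x9

Answer: 1 0x9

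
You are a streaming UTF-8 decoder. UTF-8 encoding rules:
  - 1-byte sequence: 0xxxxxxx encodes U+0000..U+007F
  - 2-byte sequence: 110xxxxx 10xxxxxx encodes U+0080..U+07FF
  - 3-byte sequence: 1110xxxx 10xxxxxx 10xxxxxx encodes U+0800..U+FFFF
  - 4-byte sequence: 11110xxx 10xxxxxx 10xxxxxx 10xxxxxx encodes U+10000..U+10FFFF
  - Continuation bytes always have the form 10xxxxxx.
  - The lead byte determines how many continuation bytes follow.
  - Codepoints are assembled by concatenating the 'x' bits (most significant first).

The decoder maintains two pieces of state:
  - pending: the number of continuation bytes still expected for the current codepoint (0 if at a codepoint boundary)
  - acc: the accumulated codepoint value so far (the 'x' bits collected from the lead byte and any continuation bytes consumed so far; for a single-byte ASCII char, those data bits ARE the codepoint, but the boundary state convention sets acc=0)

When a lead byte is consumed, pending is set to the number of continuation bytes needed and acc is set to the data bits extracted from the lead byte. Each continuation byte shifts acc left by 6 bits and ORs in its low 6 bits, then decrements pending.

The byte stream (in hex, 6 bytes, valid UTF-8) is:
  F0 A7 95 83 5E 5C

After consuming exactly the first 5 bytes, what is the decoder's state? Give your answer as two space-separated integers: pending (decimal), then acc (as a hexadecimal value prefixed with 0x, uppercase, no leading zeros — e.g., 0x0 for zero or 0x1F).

Byte[0]=F0: 4-byte lead. pending=3, acc=0x0
Byte[1]=A7: continuation. acc=(acc<<6)|0x27=0x27, pending=2
Byte[2]=95: continuation. acc=(acc<<6)|0x15=0x9D5, pending=1
Byte[3]=83: continuation. acc=(acc<<6)|0x03=0x27543, pending=0
Byte[4]=5E: 1-byte. pending=0, acc=0x0

Answer: 0 0x0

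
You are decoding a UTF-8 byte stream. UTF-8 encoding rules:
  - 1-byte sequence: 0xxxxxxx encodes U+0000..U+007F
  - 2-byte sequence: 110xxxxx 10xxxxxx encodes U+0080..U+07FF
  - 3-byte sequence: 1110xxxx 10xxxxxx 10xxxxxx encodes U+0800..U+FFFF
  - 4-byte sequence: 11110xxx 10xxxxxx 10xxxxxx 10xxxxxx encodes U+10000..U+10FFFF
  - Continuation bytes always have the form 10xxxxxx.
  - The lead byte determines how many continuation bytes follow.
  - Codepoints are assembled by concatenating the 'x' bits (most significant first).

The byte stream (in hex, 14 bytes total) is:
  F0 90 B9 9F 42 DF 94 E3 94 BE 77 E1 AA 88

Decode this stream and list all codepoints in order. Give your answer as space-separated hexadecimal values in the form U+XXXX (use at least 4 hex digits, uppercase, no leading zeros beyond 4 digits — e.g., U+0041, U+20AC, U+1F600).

Answer: U+10E5F U+0042 U+07D4 U+353E U+0077 U+1A88

Derivation:
Byte[0]=F0: 4-byte lead, need 3 cont bytes. acc=0x0
Byte[1]=90: continuation. acc=(acc<<6)|0x10=0x10
Byte[2]=B9: continuation. acc=(acc<<6)|0x39=0x439
Byte[3]=9F: continuation. acc=(acc<<6)|0x1F=0x10E5F
Completed: cp=U+10E5F (starts at byte 0)
Byte[4]=42: 1-byte ASCII. cp=U+0042
Byte[5]=DF: 2-byte lead, need 1 cont bytes. acc=0x1F
Byte[6]=94: continuation. acc=(acc<<6)|0x14=0x7D4
Completed: cp=U+07D4 (starts at byte 5)
Byte[7]=E3: 3-byte lead, need 2 cont bytes. acc=0x3
Byte[8]=94: continuation. acc=(acc<<6)|0x14=0xD4
Byte[9]=BE: continuation. acc=(acc<<6)|0x3E=0x353E
Completed: cp=U+353E (starts at byte 7)
Byte[10]=77: 1-byte ASCII. cp=U+0077
Byte[11]=E1: 3-byte lead, need 2 cont bytes. acc=0x1
Byte[12]=AA: continuation. acc=(acc<<6)|0x2A=0x6A
Byte[13]=88: continuation. acc=(acc<<6)|0x08=0x1A88
Completed: cp=U+1A88 (starts at byte 11)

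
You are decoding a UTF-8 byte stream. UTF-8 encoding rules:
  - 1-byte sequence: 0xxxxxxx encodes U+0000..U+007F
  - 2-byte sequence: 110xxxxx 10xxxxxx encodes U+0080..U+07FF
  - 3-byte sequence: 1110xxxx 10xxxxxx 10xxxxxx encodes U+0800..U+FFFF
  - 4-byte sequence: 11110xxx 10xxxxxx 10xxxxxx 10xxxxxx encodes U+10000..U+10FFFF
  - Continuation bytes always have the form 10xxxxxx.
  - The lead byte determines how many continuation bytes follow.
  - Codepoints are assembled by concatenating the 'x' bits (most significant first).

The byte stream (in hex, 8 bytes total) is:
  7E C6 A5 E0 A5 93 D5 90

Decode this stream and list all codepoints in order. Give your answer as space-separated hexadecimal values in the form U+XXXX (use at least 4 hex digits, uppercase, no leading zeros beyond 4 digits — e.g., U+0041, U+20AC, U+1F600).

Answer: U+007E U+01A5 U+0953 U+0550

Derivation:
Byte[0]=7E: 1-byte ASCII. cp=U+007E
Byte[1]=C6: 2-byte lead, need 1 cont bytes. acc=0x6
Byte[2]=A5: continuation. acc=(acc<<6)|0x25=0x1A5
Completed: cp=U+01A5 (starts at byte 1)
Byte[3]=E0: 3-byte lead, need 2 cont bytes. acc=0x0
Byte[4]=A5: continuation. acc=(acc<<6)|0x25=0x25
Byte[5]=93: continuation. acc=(acc<<6)|0x13=0x953
Completed: cp=U+0953 (starts at byte 3)
Byte[6]=D5: 2-byte lead, need 1 cont bytes. acc=0x15
Byte[7]=90: continuation. acc=(acc<<6)|0x10=0x550
Completed: cp=U+0550 (starts at byte 6)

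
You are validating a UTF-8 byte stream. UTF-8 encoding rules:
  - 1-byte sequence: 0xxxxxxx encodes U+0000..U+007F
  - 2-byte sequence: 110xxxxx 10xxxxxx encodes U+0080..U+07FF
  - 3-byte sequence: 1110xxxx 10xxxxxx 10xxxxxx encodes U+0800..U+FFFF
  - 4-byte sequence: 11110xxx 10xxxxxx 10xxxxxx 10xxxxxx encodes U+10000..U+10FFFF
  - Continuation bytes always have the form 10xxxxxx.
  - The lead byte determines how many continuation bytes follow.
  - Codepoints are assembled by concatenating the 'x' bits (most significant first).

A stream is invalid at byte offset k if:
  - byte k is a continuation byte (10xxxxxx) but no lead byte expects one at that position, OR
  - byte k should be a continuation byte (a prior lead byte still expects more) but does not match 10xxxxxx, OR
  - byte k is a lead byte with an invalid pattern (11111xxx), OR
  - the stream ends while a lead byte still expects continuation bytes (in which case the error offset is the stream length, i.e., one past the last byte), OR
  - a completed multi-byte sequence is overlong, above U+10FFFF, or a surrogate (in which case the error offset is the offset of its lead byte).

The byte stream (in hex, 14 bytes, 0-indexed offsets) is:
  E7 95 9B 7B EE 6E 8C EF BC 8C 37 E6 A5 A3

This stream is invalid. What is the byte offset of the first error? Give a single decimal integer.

Answer: 5

Derivation:
Byte[0]=E7: 3-byte lead, need 2 cont bytes. acc=0x7
Byte[1]=95: continuation. acc=(acc<<6)|0x15=0x1D5
Byte[2]=9B: continuation. acc=(acc<<6)|0x1B=0x755B
Completed: cp=U+755B (starts at byte 0)
Byte[3]=7B: 1-byte ASCII. cp=U+007B
Byte[4]=EE: 3-byte lead, need 2 cont bytes. acc=0xE
Byte[5]=6E: expected 10xxxxxx continuation. INVALID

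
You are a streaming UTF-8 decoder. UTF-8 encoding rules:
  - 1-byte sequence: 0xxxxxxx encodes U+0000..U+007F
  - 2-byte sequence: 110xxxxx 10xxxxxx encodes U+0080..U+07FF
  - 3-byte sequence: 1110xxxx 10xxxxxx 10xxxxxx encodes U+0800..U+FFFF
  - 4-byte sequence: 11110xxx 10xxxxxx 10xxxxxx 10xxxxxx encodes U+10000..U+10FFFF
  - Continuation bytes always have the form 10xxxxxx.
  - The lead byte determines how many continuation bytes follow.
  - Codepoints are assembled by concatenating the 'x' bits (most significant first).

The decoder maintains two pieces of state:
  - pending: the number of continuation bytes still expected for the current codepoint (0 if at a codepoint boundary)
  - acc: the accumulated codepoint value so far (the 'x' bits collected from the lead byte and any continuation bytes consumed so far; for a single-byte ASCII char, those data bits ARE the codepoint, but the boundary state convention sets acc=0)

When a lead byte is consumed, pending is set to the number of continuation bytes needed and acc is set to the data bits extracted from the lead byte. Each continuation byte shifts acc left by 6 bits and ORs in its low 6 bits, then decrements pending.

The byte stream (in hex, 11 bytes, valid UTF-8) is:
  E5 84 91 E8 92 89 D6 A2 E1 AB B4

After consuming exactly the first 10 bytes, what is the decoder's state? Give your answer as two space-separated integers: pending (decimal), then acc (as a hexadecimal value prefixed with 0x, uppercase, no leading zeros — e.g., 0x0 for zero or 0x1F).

Answer: 1 0x6B

Derivation:
Byte[0]=E5: 3-byte lead. pending=2, acc=0x5
Byte[1]=84: continuation. acc=(acc<<6)|0x04=0x144, pending=1
Byte[2]=91: continuation. acc=(acc<<6)|0x11=0x5111, pending=0
Byte[3]=E8: 3-byte lead. pending=2, acc=0x8
Byte[4]=92: continuation. acc=(acc<<6)|0x12=0x212, pending=1
Byte[5]=89: continuation. acc=(acc<<6)|0x09=0x8489, pending=0
Byte[6]=D6: 2-byte lead. pending=1, acc=0x16
Byte[7]=A2: continuation. acc=(acc<<6)|0x22=0x5A2, pending=0
Byte[8]=E1: 3-byte lead. pending=2, acc=0x1
Byte[9]=AB: continuation. acc=(acc<<6)|0x2B=0x6B, pending=1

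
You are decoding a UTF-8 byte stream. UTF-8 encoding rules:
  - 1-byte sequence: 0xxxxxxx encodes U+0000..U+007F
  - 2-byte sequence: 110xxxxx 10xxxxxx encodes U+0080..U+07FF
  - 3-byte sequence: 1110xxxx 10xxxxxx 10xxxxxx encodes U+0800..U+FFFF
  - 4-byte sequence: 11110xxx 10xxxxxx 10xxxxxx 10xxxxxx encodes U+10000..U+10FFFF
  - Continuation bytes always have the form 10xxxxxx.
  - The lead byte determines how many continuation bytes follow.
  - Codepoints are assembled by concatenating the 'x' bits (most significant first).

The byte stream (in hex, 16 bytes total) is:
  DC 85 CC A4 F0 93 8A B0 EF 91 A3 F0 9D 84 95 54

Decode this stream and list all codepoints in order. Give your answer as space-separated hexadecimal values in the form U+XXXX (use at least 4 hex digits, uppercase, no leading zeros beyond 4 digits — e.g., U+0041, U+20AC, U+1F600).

Byte[0]=DC: 2-byte lead, need 1 cont bytes. acc=0x1C
Byte[1]=85: continuation. acc=(acc<<6)|0x05=0x705
Completed: cp=U+0705 (starts at byte 0)
Byte[2]=CC: 2-byte lead, need 1 cont bytes. acc=0xC
Byte[3]=A4: continuation. acc=(acc<<6)|0x24=0x324
Completed: cp=U+0324 (starts at byte 2)
Byte[4]=F0: 4-byte lead, need 3 cont bytes. acc=0x0
Byte[5]=93: continuation. acc=(acc<<6)|0x13=0x13
Byte[6]=8A: continuation. acc=(acc<<6)|0x0A=0x4CA
Byte[7]=B0: continuation. acc=(acc<<6)|0x30=0x132B0
Completed: cp=U+132B0 (starts at byte 4)
Byte[8]=EF: 3-byte lead, need 2 cont bytes. acc=0xF
Byte[9]=91: continuation. acc=(acc<<6)|0x11=0x3D1
Byte[10]=A3: continuation. acc=(acc<<6)|0x23=0xF463
Completed: cp=U+F463 (starts at byte 8)
Byte[11]=F0: 4-byte lead, need 3 cont bytes. acc=0x0
Byte[12]=9D: continuation. acc=(acc<<6)|0x1D=0x1D
Byte[13]=84: continuation. acc=(acc<<6)|0x04=0x744
Byte[14]=95: continuation. acc=(acc<<6)|0x15=0x1D115
Completed: cp=U+1D115 (starts at byte 11)
Byte[15]=54: 1-byte ASCII. cp=U+0054

Answer: U+0705 U+0324 U+132B0 U+F463 U+1D115 U+0054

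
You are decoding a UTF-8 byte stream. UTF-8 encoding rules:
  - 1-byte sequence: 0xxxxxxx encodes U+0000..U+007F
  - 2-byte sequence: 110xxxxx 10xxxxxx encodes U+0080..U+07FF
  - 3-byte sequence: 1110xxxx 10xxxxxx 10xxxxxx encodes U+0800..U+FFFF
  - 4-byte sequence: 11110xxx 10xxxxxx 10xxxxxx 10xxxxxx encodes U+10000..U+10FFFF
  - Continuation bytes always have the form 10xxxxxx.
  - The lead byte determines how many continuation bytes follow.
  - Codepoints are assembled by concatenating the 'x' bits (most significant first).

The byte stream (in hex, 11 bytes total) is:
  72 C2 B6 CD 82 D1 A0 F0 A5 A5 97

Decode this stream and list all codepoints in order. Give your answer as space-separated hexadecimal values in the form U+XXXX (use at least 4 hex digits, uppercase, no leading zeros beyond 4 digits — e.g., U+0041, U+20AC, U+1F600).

Byte[0]=72: 1-byte ASCII. cp=U+0072
Byte[1]=C2: 2-byte lead, need 1 cont bytes. acc=0x2
Byte[2]=B6: continuation. acc=(acc<<6)|0x36=0xB6
Completed: cp=U+00B6 (starts at byte 1)
Byte[3]=CD: 2-byte lead, need 1 cont bytes. acc=0xD
Byte[4]=82: continuation. acc=(acc<<6)|0x02=0x342
Completed: cp=U+0342 (starts at byte 3)
Byte[5]=D1: 2-byte lead, need 1 cont bytes. acc=0x11
Byte[6]=A0: continuation. acc=(acc<<6)|0x20=0x460
Completed: cp=U+0460 (starts at byte 5)
Byte[7]=F0: 4-byte lead, need 3 cont bytes. acc=0x0
Byte[8]=A5: continuation. acc=(acc<<6)|0x25=0x25
Byte[9]=A5: continuation. acc=(acc<<6)|0x25=0x965
Byte[10]=97: continuation. acc=(acc<<6)|0x17=0x25957
Completed: cp=U+25957 (starts at byte 7)

Answer: U+0072 U+00B6 U+0342 U+0460 U+25957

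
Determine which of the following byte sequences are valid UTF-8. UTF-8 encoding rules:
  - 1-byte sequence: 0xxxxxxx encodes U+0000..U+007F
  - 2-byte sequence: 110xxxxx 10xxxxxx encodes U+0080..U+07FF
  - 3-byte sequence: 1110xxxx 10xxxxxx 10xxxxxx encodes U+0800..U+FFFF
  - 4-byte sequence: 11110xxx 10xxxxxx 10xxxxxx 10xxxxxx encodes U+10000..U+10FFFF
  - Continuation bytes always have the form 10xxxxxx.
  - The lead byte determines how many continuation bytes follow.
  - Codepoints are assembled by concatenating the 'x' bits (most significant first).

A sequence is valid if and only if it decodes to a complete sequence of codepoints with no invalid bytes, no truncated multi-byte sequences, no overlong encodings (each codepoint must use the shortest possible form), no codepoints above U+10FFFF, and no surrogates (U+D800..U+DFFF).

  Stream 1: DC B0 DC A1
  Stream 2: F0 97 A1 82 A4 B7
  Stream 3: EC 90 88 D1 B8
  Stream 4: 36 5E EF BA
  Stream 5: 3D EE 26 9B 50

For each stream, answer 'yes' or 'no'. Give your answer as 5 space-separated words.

Answer: yes no yes no no

Derivation:
Stream 1: decodes cleanly. VALID
Stream 2: error at byte offset 4. INVALID
Stream 3: decodes cleanly. VALID
Stream 4: error at byte offset 4. INVALID
Stream 5: error at byte offset 2. INVALID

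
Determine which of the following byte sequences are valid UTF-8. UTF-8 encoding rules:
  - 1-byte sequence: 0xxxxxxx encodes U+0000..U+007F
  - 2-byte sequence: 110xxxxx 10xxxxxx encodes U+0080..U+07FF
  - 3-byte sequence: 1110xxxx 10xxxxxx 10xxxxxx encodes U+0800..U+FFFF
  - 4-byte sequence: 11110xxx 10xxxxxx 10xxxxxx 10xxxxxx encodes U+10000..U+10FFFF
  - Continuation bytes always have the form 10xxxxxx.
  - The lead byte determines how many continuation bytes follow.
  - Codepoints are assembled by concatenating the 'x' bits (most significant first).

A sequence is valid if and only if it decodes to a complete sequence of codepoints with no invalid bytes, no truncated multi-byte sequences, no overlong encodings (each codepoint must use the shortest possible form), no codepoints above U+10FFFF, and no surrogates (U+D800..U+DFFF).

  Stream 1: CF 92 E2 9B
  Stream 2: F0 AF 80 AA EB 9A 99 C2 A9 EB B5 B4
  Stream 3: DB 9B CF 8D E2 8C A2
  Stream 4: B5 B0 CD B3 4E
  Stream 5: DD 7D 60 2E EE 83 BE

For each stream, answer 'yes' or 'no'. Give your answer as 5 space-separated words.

Stream 1: error at byte offset 4. INVALID
Stream 2: decodes cleanly. VALID
Stream 3: decodes cleanly. VALID
Stream 4: error at byte offset 0. INVALID
Stream 5: error at byte offset 1. INVALID

Answer: no yes yes no no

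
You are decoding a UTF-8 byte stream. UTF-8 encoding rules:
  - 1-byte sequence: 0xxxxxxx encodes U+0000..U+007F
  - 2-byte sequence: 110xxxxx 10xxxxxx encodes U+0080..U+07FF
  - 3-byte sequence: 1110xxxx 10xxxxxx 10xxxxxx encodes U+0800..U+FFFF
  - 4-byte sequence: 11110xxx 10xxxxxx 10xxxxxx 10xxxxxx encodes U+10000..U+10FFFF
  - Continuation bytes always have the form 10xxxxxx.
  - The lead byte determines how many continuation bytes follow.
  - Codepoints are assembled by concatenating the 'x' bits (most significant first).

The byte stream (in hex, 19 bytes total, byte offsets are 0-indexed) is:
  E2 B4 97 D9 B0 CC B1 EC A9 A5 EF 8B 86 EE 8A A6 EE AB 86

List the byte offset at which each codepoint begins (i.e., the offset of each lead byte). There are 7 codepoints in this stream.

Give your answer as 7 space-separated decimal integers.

Byte[0]=E2: 3-byte lead, need 2 cont bytes. acc=0x2
Byte[1]=B4: continuation. acc=(acc<<6)|0x34=0xB4
Byte[2]=97: continuation. acc=(acc<<6)|0x17=0x2D17
Completed: cp=U+2D17 (starts at byte 0)
Byte[3]=D9: 2-byte lead, need 1 cont bytes. acc=0x19
Byte[4]=B0: continuation. acc=(acc<<6)|0x30=0x670
Completed: cp=U+0670 (starts at byte 3)
Byte[5]=CC: 2-byte lead, need 1 cont bytes. acc=0xC
Byte[6]=B1: continuation. acc=(acc<<6)|0x31=0x331
Completed: cp=U+0331 (starts at byte 5)
Byte[7]=EC: 3-byte lead, need 2 cont bytes. acc=0xC
Byte[8]=A9: continuation. acc=(acc<<6)|0x29=0x329
Byte[9]=A5: continuation. acc=(acc<<6)|0x25=0xCA65
Completed: cp=U+CA65 (starts at byte 7)
Byte[10]=EF: 3-byte lead, need 2 cont bytes. acc=0xF
Byte[11]=8B: continuation. acc=(acc<<6)|0x0B=0x3CB
Byte[12]=86: continuation. acc=(acc<<6)|0x06=0xF2C6
Completed: cp=U+F2C6 (starts at byte 10)
Byte[13]=EE: 3-byte lead, need 2 cont bytes. acc=0xE
Byte[14]=8A: continuation. acc=(acc<<6)|0x0A=0x38A
Byte[15]=A6: continuation. acc=(acc<<6)|0x26=0xE2A6
Completed: cp=U+E2A6 (starts at byte 13)
Byte[16]=EE: 3-byte lead, need 2 cont bytes. acc=0xE
Byte[17]=AB: continuation. acc=(acc<<6)|0x2B=0x3AB
Byte[18]=86: continuation. acc=(acc<<6)|0x06=0xEAC6
Completed: cp=U+EAC6 (starts at byte 16)

Answer: 0 3 5 7 10 13 16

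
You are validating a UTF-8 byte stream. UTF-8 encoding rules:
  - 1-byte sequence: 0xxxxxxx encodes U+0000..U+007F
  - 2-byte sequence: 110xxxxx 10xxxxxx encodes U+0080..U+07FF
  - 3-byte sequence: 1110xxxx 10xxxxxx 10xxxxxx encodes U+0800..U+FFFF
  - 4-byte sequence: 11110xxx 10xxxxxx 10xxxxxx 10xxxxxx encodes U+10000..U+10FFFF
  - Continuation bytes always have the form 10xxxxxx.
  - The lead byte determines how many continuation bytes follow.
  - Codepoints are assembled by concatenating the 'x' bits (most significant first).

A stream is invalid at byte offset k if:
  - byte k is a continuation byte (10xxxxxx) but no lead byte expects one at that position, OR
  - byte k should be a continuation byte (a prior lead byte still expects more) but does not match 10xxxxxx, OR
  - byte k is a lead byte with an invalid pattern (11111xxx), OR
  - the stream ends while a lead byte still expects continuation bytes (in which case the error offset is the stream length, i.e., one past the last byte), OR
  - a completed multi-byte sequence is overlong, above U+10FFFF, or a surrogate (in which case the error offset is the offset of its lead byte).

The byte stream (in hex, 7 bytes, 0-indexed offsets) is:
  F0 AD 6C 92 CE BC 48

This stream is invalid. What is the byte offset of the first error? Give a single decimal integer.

Byte[0]=F0: 4-byte lead, need 3 cont bytes. acc=0x0
Byte[1]=AD: continuation. acc=(acc<<6)|0x2D=0x2D
Byte[2]=6C: expected 10xxxxxx continuation. INVALID

Answer: 2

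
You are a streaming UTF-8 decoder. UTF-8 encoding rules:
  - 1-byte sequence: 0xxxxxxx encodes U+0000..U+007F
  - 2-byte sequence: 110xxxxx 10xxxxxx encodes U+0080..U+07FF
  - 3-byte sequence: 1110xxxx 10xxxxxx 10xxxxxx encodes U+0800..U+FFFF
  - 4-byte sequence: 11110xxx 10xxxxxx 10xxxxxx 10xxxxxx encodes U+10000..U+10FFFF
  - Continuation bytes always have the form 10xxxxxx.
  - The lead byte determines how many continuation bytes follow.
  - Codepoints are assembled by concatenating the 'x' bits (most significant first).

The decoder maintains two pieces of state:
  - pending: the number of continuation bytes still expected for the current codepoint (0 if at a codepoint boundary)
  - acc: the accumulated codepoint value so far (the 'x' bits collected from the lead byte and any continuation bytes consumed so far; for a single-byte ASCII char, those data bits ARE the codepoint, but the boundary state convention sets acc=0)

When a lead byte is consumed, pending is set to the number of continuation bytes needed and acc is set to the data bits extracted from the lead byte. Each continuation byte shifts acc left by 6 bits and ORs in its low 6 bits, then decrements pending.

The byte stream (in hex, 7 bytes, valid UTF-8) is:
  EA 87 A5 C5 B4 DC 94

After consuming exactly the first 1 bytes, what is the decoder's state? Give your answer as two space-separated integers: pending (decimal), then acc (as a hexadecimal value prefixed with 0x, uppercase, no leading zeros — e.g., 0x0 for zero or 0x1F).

Byte[0]=EA: 3-byte lead. pending=2, acc=0xA

Answer: 2 0xA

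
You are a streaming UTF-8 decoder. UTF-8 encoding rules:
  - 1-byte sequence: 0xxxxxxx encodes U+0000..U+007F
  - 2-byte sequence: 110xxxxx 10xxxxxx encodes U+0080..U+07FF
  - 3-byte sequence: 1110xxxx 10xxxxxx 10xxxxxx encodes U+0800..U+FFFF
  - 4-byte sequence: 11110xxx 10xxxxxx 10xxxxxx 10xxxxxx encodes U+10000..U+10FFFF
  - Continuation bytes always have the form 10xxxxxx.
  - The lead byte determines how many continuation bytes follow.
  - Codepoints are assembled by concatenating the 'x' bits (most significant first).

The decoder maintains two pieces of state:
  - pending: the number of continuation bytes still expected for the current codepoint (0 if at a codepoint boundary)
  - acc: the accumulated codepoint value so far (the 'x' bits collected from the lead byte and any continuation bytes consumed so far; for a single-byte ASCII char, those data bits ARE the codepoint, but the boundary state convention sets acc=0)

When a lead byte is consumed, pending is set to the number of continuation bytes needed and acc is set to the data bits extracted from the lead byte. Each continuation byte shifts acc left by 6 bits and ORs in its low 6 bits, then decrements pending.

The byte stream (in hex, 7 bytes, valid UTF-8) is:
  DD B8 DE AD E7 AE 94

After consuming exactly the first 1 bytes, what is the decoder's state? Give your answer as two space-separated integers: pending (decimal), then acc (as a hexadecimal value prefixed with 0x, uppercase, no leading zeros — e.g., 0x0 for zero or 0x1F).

Byte[0]=DD: 2-byte lead. pending=1, acc=0x1D

Answer: 1 0x1D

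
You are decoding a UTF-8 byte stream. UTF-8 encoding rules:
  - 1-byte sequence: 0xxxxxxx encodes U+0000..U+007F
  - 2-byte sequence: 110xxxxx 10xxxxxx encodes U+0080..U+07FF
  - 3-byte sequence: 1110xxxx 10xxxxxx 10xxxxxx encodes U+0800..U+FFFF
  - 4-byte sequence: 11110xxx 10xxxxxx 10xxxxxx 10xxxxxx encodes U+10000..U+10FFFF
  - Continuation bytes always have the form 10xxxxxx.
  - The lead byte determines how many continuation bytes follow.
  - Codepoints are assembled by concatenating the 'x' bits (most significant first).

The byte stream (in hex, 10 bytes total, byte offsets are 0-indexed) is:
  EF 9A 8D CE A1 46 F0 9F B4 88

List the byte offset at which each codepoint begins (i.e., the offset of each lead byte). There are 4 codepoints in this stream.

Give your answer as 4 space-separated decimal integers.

Answer: 0 3 5 6

Derivation:
Byte[0]=EF: 3-byte lead, need 2 cont bytes. acc=0xF
Byte[1]=9A: continuation. acc=(acc<<6)|0x1A=0x3DA
Byte[2]=8D: continuation. acc=(acc<<6)|0x0D=0xF68D
Completed: cp=U+F68D (starts at byte 0)
Byte[3]=CE: 2-byte lead, need 1 cont bytes. acc=0xE
Byte[4]=A1: continuation. acc=(acc<<6)|0x21=0x3A1
Completed: cp=U+03A1 (starts at byte 3)
Byte[5]=46: 1-byte ASCII. cp=U+0046
Byte[6]=F0: 4-byte lead, need 3 cont bytes. acc=0x0
Byte[7]=9F: continuation. acc=(acc<<6)|0x1F=0x1F
Byte[8]=B4: continuation. acc=(acc<<6)|0x34=0x7F4
Byte[9]=88: continuation. acc=(acc<<6)|0x08=0x1FD08
Completed: cp=U+1FD08 (starts at byte 6)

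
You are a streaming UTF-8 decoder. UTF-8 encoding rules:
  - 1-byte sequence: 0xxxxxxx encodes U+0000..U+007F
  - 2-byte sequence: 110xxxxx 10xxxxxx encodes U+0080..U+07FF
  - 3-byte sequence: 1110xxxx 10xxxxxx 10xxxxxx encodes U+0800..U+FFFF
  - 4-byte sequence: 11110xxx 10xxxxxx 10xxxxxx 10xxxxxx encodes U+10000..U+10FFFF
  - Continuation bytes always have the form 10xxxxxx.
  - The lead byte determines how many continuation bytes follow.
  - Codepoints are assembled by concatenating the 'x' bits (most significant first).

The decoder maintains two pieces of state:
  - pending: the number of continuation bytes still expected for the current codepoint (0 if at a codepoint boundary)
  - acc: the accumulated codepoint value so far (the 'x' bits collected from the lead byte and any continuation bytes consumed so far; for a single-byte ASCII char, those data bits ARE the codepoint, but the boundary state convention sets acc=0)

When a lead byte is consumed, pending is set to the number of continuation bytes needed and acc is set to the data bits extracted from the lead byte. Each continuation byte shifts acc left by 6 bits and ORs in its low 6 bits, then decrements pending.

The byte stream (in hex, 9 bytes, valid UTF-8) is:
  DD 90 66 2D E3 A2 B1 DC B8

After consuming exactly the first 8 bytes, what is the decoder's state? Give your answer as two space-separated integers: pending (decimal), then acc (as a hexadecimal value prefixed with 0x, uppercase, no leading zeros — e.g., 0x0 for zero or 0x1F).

Answer: 1 0x1C

Derivation:
Byte[0]=DD: 2-byte lead. pending=1, acc=0x1D
Byte[1]=90: continuation. acc=(acc<<6)|0x10=0x750, pending=0
Byte[2]=66: 1-byte. pending=0, acc=0x0
Byte[3]=2D: 1-byte. pending=0, acc=0x0
Byte[4]=E3: 3-byte lead. pending=2, acc=0x3
Byte[5]=A2: continuation. acc=(acc<<6)|0x22=0xE2, pending=1
Byte[6]=B1: continuation. acc=(acc<<6)|0x31=0x38B1, pending=0
Byte[7]=DC: 2-byte lead. pending=1, acc=0x1C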